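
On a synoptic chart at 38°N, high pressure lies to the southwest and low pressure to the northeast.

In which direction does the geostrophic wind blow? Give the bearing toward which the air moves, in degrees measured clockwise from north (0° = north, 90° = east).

135°

The pressure-gradient force points toward the northeast (bearing 045°).
Geostrophic balance: in the Northern Hemisphere the Coriolis force deflects motion to the right, so the geostrophic wind blows 90° to the right of the pressure-gradient force (low pressure on the left).
Rotating 045° by 90° clockwise gives 135° — the wind blows toward the southeast.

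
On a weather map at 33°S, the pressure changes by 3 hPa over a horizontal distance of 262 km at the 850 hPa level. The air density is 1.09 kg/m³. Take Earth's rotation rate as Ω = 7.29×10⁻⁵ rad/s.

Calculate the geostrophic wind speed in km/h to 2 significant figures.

Coriolis parameter at 33°S:
f = 2Ω sin φ = 2 × 7.29×10⁻⁵ × sin 33° = 7.94×10⁻⁵ s⁻¹
Pressure gradient: |∂P/∂n| = 300 Pa / 262000 m = 1.15×10⁻³ Pa/m
Geostrophic balance (pressure-gradient force = Coriolis force):
V_g = (1/(fρ)) |∂P/∂n| = 1.15×10⁻³ / (7.94×10⁻⁵ × 1.09) = 13.2 m/s
Converting: 13.2 m/s × 3.6 = 48 km/h

48 km/h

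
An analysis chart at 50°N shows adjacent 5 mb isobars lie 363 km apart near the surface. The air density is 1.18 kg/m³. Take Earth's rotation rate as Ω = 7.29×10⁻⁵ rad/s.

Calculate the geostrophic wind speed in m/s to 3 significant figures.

10.5 m/s

Coriolis parameter at 50°N:
f = 2Ω sin φ = 2 × 7.29×10⁻⁵ × sin 50° = 1.12×10⁻⁴ s⁻¹
Pressure gradient: |∂P/∂n| = 500 Pa / 363000 m = 1.38×10⁻³ Pa/m
Geostrophic balance (pressure-gradient force = Coriolis force):
V_g = (1/(fρ)) |∂P/∂n| = 1.38×10⁻³ / (1.12×10⁻⁴ × 1.18) = 10.5 m/s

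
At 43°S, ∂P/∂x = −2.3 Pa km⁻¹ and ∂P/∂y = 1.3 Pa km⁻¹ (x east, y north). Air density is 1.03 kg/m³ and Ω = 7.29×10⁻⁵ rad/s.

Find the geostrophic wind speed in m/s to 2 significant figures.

26 m/s

Coriolis parameter at 43°S:
f = 2Ω sin φ = 2 × 7.29×10⁻⁵ × sin 43° = 9.94×10⁻⁵ s⁻¹
In the Southern Hemisphere f is negative: f = −9.94×10⁻⁵ s⁻¹.
Component geostrophic relations (x east, y north):
u_g = −(1/(fρ)) ∂P/∂y,  v_g = (1/(fρ)) ∂P/∂x
u_g = −(1.3×10⁻³)/(−9.94×10⁻⁵ × 1.03) = 12.7 m/s;  v_g = (−2.3×10⁻³)/(−9.94×10⁻⁵ × 1.03) = 22.5 m/s
|V_g| = √(u_g² + v_g²) = 25.8 m/s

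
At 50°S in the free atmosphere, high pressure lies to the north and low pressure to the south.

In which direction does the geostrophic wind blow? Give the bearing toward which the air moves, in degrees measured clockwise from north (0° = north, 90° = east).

090°

The pressure-gradient force points toward the south (bearing 180°).
Geostrophic balance: in the Southern Hemisphere the Coriolis force deflects motion to the left, so the geostrophic wind blows 90° to the left of the pressure-gradient force (low pressure on the right).
Rotating 180° by 90° counterclockwise gives 090° — the wind blows toward the east.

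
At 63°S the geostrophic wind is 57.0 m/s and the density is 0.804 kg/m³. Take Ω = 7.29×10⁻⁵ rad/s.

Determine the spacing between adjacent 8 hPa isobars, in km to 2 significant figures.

130 km

Coriolis parameter at 63°S:
f = 2Ω sin φ = 2 × 7.29×10⁻⁵ × sin 63° = 1.30×10⁻⁴ s⁻¹
Geostrophic balance rearranged: |∂P/∂n| = f ρ V_g
|∂P/∂n| = 1.30×10⁻⁴ × 0.804 × 57.0 = 5.95×10⁻³ Pa/m
Isobar spacing: Δn = ΔP/|∂P/∂n| = 800 Pa / 5.95×10⁻³ Pa/m = 134376 m ≈ 130 km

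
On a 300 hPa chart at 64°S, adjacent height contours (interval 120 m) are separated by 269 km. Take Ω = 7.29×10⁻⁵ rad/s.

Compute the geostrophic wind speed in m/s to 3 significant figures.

Coriolis parameter at 64°S:
f = 2Ω sin φ = 2 × 7.29×10⁻⁵ × sin 64° = 1.31×10⁻⁴ s⁻¹
Height gradient: |∂Z/∂n| = 120 m / 269000 m = 4.46×10⁻⁴
On a pressure surface, geostrophic balance gives V_g = (g/f)|∂Z/∂n|:
V_g = 9.81 × 4.46×10⁻⁴ / 1.31×10⁻⁴ = 33.4 m/s

33.4 m/s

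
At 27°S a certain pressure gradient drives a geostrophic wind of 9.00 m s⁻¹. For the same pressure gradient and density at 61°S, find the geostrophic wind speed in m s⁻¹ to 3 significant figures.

With the same pressure gradient and density, V_g ∝ 1/f ∝ 1/sin φ.
V₂ = V₁ · sin φ₁ / sin φ₂ = 9.00 × sin 27° / sin 61°
V₂ = 9.00 × 0.4540/0.8746 = 4.67 m s⁻¹

4.67 m s⁻¹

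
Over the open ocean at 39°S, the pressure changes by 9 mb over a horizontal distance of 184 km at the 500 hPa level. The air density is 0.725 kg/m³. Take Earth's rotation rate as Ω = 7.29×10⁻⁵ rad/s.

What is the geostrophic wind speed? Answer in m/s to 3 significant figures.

73.5 m/s

Coriolis parameter at 39°S:
f = 2Ω sin φ = 2 × 7.29×10⁻⁵ × sin 39° = 9.18×10⁻⁵ s⁻¹
Pressure gradient: |∂P/∂n| = 900 Pa / 184000 m = 4.89×10⁻³ Pa/m
Geostrophic balance (pressure-gradient force = Coriolis force):
V_g = (1/(fρ)) |∂P/∂n| = 4.89×10⁻³ / (9.18×10⁻⁵ × 0.725) = 73.5 m/s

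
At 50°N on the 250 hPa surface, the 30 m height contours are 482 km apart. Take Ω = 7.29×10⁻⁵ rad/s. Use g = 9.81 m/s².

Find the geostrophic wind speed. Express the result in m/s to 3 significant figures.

Coriolis parameter at 50°N:
f = 2Ω sin φ = 2 × 7.29×10⁻⁵ × sin 50° = 1.12×10⁻⁴ s⁻¹
Height gradient: |∂Z/∂n| = 30 m / 482000 m = 6.22×10⁻⁵
On a pressure surface, geostrophic balance gives V_g = (g/f)|∂Z/∂n|:
V_g = 9.81 × 6.22×10⁻⁵ / 1.12×10⁻⁴ = 5.47 m/s

5.47 m/s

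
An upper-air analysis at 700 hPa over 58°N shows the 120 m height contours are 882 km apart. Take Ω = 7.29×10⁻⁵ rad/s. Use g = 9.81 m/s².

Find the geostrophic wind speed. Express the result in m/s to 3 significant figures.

Coriolis parameter at 58°N:
f = 2Ω sin φ = 2 × 7.29×10⁻⁵ × sin 58° = 1.24×10⁻⁴ s⁻¹
Height gradient: |∂Z/∂n| = 120 m / 882000 m = 1.36×10⁻⁴
On a pressure surface, geostrophic balance gives V_g = (g/f)|∂Z/∂n|:
V_g = 9.81 × 1.36×10⁻⁴ / 1.24×10⁻⁴ = 10.8 m/s

10.8 m/s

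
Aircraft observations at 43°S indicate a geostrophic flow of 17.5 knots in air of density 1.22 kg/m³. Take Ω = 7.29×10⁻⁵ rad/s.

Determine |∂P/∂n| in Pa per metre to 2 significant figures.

1.1×10⁻³ Pa/m

Coriolis parameter at 43°S:
f = 2Ω sin φ = 2 × 7.29×10⁻⁵ × sin 43° = 9.94×10⁻⁵ s⁻¹
Wind speed in SI: 17.5 knots = 9.00 m/s
Geostrophic balance rearranged: |∂P/∂n| = f ρ V_g
|∂P/∂n| = 9.94×10⁻⁵ × 1.22 × 9.00 = 1.09×10⁻³ Pa/m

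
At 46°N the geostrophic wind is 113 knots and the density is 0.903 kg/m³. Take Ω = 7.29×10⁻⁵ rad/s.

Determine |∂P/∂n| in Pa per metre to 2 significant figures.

Coriolis parameter at 46°N:
f = 2Ω sin φ = 2 × 7.29×10⁻⁵ × sin 46° = 1.05×10⁻⁴ s⁻¹
Wind speed in SI: 113 knots = 58.1 m/s
Geostrophic balance rearranged: |∂P/∂n| = f ρ V_g
|∂P/∂n| = 1.05×10⁻⁴ × 0.903 × 58.1 = 5.51×10⁻³ Pa/m

5.5×10⁻³ Pa/m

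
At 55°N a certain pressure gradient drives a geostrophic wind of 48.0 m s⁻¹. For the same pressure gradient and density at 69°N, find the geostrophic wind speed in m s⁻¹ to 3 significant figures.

With the same pressure gradient and density, V_g ∝ 1/f ∝ 1/sin φ.
V₂ = V₁ · sin φ₁ / sin φ₂ = 48.0 × sin 55° / sin 69°
V₂ = 48.0 × 0.8192/0.9336 = 42.1 m s⁻¹

42.1 m s⁻¹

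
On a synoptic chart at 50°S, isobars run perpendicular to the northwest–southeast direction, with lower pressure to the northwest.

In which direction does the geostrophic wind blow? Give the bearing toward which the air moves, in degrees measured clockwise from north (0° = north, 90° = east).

225°

The pressure-gradient force points toward the northwest (bearing 315°).
Geostrophic balance: in the Southern Hemisphere the Coriolis force deflects motion to the left, so the geostrophic wind blows 90° to the left of the pressure-gradient force (low pressure on the right).
Rotating 315° by 90° counterclockwise gives 225° — the wind blows toward the southwest.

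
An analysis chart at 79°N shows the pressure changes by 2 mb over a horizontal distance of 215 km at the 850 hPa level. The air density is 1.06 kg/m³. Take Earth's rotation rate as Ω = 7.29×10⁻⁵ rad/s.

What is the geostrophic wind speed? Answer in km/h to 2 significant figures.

22 km/h

Coriolis parameter at 79°N:
f = 2Ω sin φ = 2 × 7.29×10⁻⁵ × sin 79° = 1.43×10⁻⁴ s⁻¹
Pressure gradient: |∂P/∂n| = 200 Pa / 215000 m = 9.30×10⁻⁴ Pa/m
Geostrophic balance (pressure-gradient force = Coriolis force):
V_g = (1/(fρ)) |∂P/∂n| = 9.30×10⁻⁴ / (1.43×10⁻⁴ × 1.06) = 6.13 m/s
Converting: 6.13 m/s × 3.6 = 22 km/h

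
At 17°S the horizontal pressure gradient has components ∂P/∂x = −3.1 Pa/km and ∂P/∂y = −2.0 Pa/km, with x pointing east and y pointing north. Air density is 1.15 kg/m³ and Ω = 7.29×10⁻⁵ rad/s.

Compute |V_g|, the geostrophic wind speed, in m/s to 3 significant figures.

75.3 m/s

Coriolis parameter at 17°S:
f = 2Ω sin φ = 2 × 7.29×10⁻⁵ × sin 17° = 4.26×10⁻⁵ s⁻¹
In the Southern Hemisphere f is negative: f = −4.26×10⁻⁵ s⁻¹.
Component geostrophic relations (x east, y north):
u_g = −(1/(fρ)) ∂P/∂y,  v_g = (1/(fρ)) ∂P/∂x
u_g = −(−2.0×10⁻³)/(−4.26×10⁻⁵ × 1.15) = −40.8 m/s;  v_g = (−3.1×10⁻³)/(−4.26×10⁻⁵ × 1.15) = 63.2 m/s
|V_g| = √(u_g² + v_g²) = 75.3 m/s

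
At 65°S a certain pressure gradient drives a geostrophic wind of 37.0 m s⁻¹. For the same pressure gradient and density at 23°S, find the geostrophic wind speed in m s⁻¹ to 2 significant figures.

86 m s⁻¹

With the same pressure gradient and density, V_g ∝ 1/f ∝ 1/sin φ.
V₂ = V₁ · sin φ₁ / sin φ₂ = 37.0 × sin 65° / sin 23°
V₂ = 37.0 × 0.9063/0.3907 = 86 m s⁻¹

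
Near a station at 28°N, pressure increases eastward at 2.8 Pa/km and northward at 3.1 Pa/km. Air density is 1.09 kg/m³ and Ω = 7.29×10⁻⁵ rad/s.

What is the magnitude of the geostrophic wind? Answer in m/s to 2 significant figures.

Coriolis parameter at 28°N:
f = 2Ω sin φ = 2 × 7.29×10⁻⁵ × sin 28° = 6.84×10⁻⁵ s⁻¹
Component geostrophic relations (x east, y north):
u_g = −(1/(fρ)) ∂P/∂y,  v_g = (1/(fρ)) ∂P/∂x
u_g = −(3.1×10⁻³)/(6.84×10⁻⁵ × 1.09) = −41.5 m/s;  v_g = (2.8×10⁻³)/(6.84×10⁻⁵ × 1.09) = 37.5 m/s
|V_g| = √(u_g² + v_g²) = 56.0 m/s

56 m/s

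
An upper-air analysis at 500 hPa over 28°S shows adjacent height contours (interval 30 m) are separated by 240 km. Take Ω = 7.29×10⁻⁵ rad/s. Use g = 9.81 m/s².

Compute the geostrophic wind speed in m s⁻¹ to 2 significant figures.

18 m s⁻¹

Coriolis parameter at 28°S:
f = 2Ω sin φ = 2 × 7.29×10⁻⁵ × sin 28° = 6.84×10⁻⁵ s⁻¹
Height gradient: |∂Z/∂n| = 30 m / 240000 m = 1.25×10⁻⁴
On a pressure surface, geostrophic balance gives V_g = (g/f)|∂Z/∂n|:
V_g = 9.81 × 1.25×10⁻⁴ / 6.84×10⁻⁵ = 17.9 m/s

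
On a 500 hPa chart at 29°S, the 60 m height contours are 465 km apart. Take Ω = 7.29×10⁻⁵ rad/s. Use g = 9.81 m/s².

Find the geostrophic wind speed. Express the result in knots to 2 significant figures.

35 knots

Coriolis parameter at 29°S:
f = 2Ω sin φ = 2 × 7.29×10⁻⁵ × sin 29° = 7.07×10⁻⁵ s⁻¹
Height gradient: |∂Z/∂n| = 60 m / 465000 m = 1.29×10⁻⁴
On a pressure surface, geostrophic balance gives V_g = (g/f)|∂Z/∂n|:
V_g = 9.81 × 1.29×10⁻⁴ / 7.07×10⁻⁵ = 17.9 m/s
Converting: 17.9 m/s × 1.944 = 35 knots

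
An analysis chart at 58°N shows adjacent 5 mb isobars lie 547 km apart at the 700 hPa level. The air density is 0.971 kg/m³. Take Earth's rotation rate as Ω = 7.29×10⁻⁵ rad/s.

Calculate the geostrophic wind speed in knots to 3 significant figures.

Coriolis parameter at 58°N:
f = 2Ω sin φ = 2 × 7.29×10⁻⁵ × sin 58° = 1.24×10⁻⁴ s⁻¹
Pressure gradient: |∂P/∂n| = 500 Pa / 547000 m = 9.14×10⁻⁴ Pa/m
Geostrophic balance (pressure-gradient force = Coriolis force):
V_g = (1/(fρ)) |∂P/∂n| = 9.14×10⁻⁴ / (1.24×10⁻⁴ × 0.971) = 7.61 m/s
Converting: 7.61 m/s × 1.944 = 14.8 knots

14.8 knots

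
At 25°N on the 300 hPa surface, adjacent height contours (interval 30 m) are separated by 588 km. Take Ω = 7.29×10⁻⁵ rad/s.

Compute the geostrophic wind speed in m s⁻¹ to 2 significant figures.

Coriolis parameter at 25°N:
f = 2Ω sin φ = 2 × 7.29×10⁻⁵ × sin 25° = 6.16×10⁻⁵ s⁻¹
Height gradient: |∂Z/∂n| = 30 m / 588000 m = 5.10×10⁻⁵
On a pressure surface, geostrophic balance gives V_g = (g/f)|∂Z/∂n|:
V_g = 9.81 × 5.10×10⁻⁵ / 6.16×10⁻⁵ = 8.12 m/s

8.1 m s⁻¹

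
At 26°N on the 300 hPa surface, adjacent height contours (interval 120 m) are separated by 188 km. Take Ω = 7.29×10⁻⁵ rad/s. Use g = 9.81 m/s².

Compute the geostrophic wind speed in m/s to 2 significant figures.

98 m/s

Coriolis parameter at 26°N:
f = 2Ω sin φ = 2 × 7.29×10⁻⁵ × sin 26° = 6.39×10⁻⁵ s⁻¹
Height gradient: |∂Z/∂n| = 120 m / 188000 m = 6.38×10⁻⁴
On a pressure surface, geostrophic balance gives V_g = (g/f)|∂Z/∂n|:
V_g = 9.81 × 6.38×10⁻⁴ / 6.39×10⁻⁵ = 98.0 m/s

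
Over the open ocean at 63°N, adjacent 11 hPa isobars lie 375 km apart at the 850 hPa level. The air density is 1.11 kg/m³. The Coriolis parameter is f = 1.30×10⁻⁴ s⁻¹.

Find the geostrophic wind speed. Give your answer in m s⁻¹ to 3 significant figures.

20.3 m s⁻¹

Pressure gradient: |∂P/∂n| = 1100 Pa / 375000 m = 2.93×10⁻³ Pa/m
Geostrophic balance (pressure-gradient force = Coriolis force):
V_g = (1/(fρ)) |∂P/∂n| = 2.93×10⁻³ / (1.30×10⁻⁴ × 1.11) = 20.3 m/s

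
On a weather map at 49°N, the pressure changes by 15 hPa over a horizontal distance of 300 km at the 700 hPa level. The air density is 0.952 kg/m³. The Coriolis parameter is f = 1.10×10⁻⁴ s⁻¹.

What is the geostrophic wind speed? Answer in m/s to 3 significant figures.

47.7 m/s

Pressure gradient: |∂P/∂n| = 1500 Pa / 300000 m = 5.00×10⁻³ Pa/m
Geostrophic balance (pressure-gradient force = Coriolis force):
V_g = (1/(fρ)) |∂P/∂n| = 5.00×10⁻³ / (1.10×10⁻⁴ × 0.952) = 47.7 m/s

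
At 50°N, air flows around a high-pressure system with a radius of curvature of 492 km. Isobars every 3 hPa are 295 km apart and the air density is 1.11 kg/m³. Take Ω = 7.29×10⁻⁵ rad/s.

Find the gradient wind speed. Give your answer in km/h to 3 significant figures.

36.1 km/h

Coriolis parameter at 50°N:
f = 2Ω sin φ = 2 × 7.29×10⁻⁵ × sin 50° = 1.12×10⁻⁴ s⁻¹
Pressure gradient: |∂P/∂n| = 300 Pa / 295000 m = 1.02×10⁻³ Pa/m
Geostrophic speed: V_g = |∂P/∂n|/(fρ) = 1.02×10⁻³/(1.12×10⁻⁴ × 1.11) = 8.20 m/s
Around a high, pressure-gradient force acts outward with centrifugal, so Coriolis balances both:
fV = (1/ρ)|∂P/∂n| + V²/R  →  V² − fR·V + fR·V_g = 0
With fR = 1.12×10⁻⁴ × 492×10³ m = 55.0 m/s:
V = [fR − √((fR)² − 4 fR V_g)]/2 = [55.0 − √(55.0² − 4×55.0×8.2)]/2 = 10 m/s
Supergeostrophic (V > V_g = 8.2 m/s), as expected around a high.
Converting: 10 m/s × 3.6 = 36.1 km/h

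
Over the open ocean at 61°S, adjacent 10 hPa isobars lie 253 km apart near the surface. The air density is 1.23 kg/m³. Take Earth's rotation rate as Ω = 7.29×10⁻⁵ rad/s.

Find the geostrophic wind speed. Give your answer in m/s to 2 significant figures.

Coriolis parameter at 61°S:
f = 2Ω sin φ = 2 × 7.29×10⁻⁵ × sin 61° = 1.28×10⁻⁴ s⁻¹
Pressure gradient: |∂P/∂n| = 1000 Pa / 253000 m = 3.95×10⁻³ Pa/m
Geostrophic balance (pressure-gradient force = Coriolis force):
V_g = (1/(fρ)) |∂P/∂n| = 3.95×10⁻³ / (1.28×10⁻⁴ × 1.23) = 25.2 m/s

25 m/s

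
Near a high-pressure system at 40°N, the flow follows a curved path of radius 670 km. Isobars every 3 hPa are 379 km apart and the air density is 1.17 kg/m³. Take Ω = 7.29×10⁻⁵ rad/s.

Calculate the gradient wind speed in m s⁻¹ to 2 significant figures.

Coriolis parameter at 40°N:
f = 2Ω sin φ = 2 × 7.29×10⁻⁵ × sin 40° = 9.37×10⁻⁵ s⁻¹
Pressure gradient: |∂P/∂n| = 300 Pa / 379000 m = 7.92×10⁻⁴ Pa/m
Geostrophic speed: V_g = |∂P/∂n|/(fρ) = 7.92×10⁻⁴/(9.37×10⁻⁵ × 1.17) = 7.22 m/s
Around a high, pressure-gradient force acts outward with centrifugal, so Coriolis balances both:
fV = (1/ρ)|∂P/∂n| + V²/R  →  V² − fR·V + fR·V_g = 0
With fR = 9.37×10⁻⁵ × 670×10³ m = 62.8 m/s:
V = [fR − √((fR)² − 4 fR V_g)]/2 = [62.8 − √(62.8² − 4×62.8×7.22)]/2 = 8.32 m/s
Supergeostrophic (V > V_g = 7.22 m/s), as expected around a high.

8.3 m s⁻¹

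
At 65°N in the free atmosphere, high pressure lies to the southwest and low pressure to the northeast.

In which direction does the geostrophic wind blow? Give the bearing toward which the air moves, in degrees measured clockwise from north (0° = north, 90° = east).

135°

The pressure-gradient force points toward the northeast (bearing 045°).
Geostrophic balance: in the Northern Hemisphere the Coriolis force deflects motion to the right, so the geostrophic wind blows 90° to the right of the pressure-gradient force (low pressure on the left).
Rotating 045° by 90° clockwise gives 135° — the wind blows toward the southeast.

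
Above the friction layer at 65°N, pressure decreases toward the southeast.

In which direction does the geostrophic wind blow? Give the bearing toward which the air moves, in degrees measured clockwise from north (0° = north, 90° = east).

225°

The pressure-gradient force points toward the southeast (bearing 135°).
Geostrophic balance: in the Northern Hemisphere the Coriolis force deflects motion to the right, so the geostrophic wind blows 90° to the right of the pressure-gradient force (low pressure on the left).
Rotating 135° by 90° clockwise gives 225° — the wind blows toward the southwest.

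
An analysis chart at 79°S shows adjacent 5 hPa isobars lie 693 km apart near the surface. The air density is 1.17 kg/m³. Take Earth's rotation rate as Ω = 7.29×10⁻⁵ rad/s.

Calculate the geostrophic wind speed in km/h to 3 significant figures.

15.5 km/h

Coriolis parameter at 79°S:
f = 2Ω sin φ = 2 × 7.29×10⁻⁵ × sin 79° = 1.43×10⁻⁴ s⁻¹
Pressure gradient: |∂P/∂n| = 500 Pa / 693000 m = 7.22×10⁻⁴ Pa/m
Geostrophic balance (pressure-gradient force = Coriolis force):
V_g = (1/(fρ)) |∂P/∂n| = 7.22×10⁻⁴ / (1.43×10⁻⁴ × 1.17) = 4.31 m/s
Converting: 4.31 m/s × 3.6 = 15.5 km/h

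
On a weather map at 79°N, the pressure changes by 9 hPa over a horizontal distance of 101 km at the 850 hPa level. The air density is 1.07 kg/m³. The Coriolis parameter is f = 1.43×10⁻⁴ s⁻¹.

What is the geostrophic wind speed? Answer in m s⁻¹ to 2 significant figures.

Pressure gradient: |∂P/∂n| = 900 Pa / 101000 m = 8.91×10⁻³ Pa/m
Geostrophic balance (pressure-gradient force = Coriolis force):
V_g = (1/(fρ)) |∂P/∂n| = 8.91×10⁻³ / (1.43×10⁻⁴ × 1.07) = 58.2 m/s

58 m s⁻¹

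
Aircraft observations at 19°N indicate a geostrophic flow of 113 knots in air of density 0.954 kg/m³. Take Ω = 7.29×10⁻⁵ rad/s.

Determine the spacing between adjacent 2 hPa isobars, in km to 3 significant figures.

Coriolis parameter at 19°N:
f = 2Ω sin φ = 2 × 7.29×10⁻⁵ × sin 19° = 4.75×10⁻⁵ s⁻¹
Wind speed in SI: 113 knots = 58.1 m/s
Geostrophic balance rearranged: |∂P/∂n| = f ρ V_g
|∂P/∂n| = 4.75×10⁻⁵ × 0.954 × 58.1 = 2.63×10⁻³ Pa/m
Isobar spacing: Δn = ΔP/|∂P/∂n| = 200 Pa / 2.63×10⁻³ Pa/m = 75974 m ≈ 76.0 km

76.0 km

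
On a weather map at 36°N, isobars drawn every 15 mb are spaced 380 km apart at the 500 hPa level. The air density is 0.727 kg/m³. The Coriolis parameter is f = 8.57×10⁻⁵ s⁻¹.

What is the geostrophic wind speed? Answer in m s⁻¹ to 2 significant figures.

63 m s⁻¹

Pressure gradient: |∂P/∂n| = 1500 Pa / 380000 m = 3.95×10⁻³ Pa/m
Geostrophic balance (pressure-gradient force = Coriolis force):
V_g = (1/(fρ)) |∂P/∂n| = 3.95×10⁻³ / (8.57×10⁻⁵ × 0.727) = 63.4 m/s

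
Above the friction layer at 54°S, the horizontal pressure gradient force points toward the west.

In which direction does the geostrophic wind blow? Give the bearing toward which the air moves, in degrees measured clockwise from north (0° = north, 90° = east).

The pressure-gradient force points toward the west (bearing 270°).
Geostrophic balance: in the Southern Hemisphere the Coriolis force deflects motion to the left, so the geostrophic wind blows 90° to the left of the pressure-gradient force (low pressure on the right).
Rotating 270° by 90° counterclockwise gives 180° — the wind blows toward the south.

180°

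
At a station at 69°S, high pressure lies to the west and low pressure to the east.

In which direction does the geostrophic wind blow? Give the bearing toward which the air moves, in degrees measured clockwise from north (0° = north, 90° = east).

The pressure-gradient force points toward the east (bearing 090°).
Geostrophic balance: in the Southern Hemisphere the Coriolis force deflects motion to the left, so the geostrophic wind blows 90° to the left of the pressure-gradient force (low pressure on the right).
Rotating 090° by 90° counterclockwise gives 000° — the wind blows toward the north.

000°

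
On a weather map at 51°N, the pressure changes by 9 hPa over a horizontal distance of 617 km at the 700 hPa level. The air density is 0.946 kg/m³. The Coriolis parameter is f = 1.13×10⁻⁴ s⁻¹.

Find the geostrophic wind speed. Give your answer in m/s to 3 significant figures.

13.6 m/s

Pressure gradient: |∂P/∂n| = 900 Pa / 617000 m = 1.46×10⁻³ Pa/m
Geostrophic balance (pressure-gradient force = Coriolis force):
V_g = (1/(fρ)) |∂P/∂n| = 1.46×10⁻³ / (1.13×10⁻⁴ × 0.946) = 13.6 m/s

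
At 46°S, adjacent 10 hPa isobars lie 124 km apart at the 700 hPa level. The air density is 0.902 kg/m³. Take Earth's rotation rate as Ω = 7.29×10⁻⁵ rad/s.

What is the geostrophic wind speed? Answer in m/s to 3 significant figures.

85.2 m/s

Coriolis parameter at 46°S:
f = 2Ω sin φ = 2 × 7.29×10⁻⁵ × sin 46° = 1.05×10⁻⁴ s⁻¹
Pressure gradient: |∂P/∂n| = 1000 Pa / 124000 m = 8.06×10⁻³ Pa/m
Geostrophic balance (pressure-gradient force = Coriolis force):
V_g = (1/(fρ)) |∂P/∂n| = 8.06×10⁻³ / (1.05×10⁻⁴ × 0.902) = 85.2 m/s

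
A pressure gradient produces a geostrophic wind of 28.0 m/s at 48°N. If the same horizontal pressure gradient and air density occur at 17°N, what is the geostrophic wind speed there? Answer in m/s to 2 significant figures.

71 m/s

With the same pressure gradient and density, V_g ∝ 1/f ∝ 1/sin φ.
V₂ = V₁ · sin φ₁ / sin φ₂ = 28.0 × sin 48° / sin 17°
V₂ = 28.0 × 0.7431/0.2924 = 71 m/s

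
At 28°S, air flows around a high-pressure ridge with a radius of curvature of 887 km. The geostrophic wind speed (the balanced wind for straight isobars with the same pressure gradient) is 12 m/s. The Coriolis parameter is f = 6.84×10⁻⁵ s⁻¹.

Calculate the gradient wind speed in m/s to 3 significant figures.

16.5 m/s

Around a high, pressure-gradient force acts outward with centrifugal, so Coriolis balances both:
fV = (1/ρ)|∂P/∂n| + V²/R  →  V² − fR·V + fR·V_g = 0
With fR = 6.84×10⁻⁵ × 887×10³ m = 60.7 m/s:
V = [fR − √((fR)² − 4 fR V_g)]/2 = [60.7 − √(60.7² − 4×60.7×12)]/2 = 16.5 m/s
Supergeostrophic (V > V_g = 12 m/s), as expected around a high.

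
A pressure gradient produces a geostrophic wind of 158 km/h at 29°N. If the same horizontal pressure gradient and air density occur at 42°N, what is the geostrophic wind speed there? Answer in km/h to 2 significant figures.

110 km/h

With the same pressure gradient and density, V_g ∝ 1/f ∝ 1/sin φ.
V₂ = V₁ · sin φ₁ / sin φ₂ = 158 × sin 29° / sin 42°
V₂ = 158 × 0.4848/0.6691 = 110 km/h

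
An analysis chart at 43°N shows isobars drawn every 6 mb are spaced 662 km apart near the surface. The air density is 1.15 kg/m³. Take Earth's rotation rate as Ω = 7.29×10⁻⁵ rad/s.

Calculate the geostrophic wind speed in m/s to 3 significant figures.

Coriolis parameter at 43°N:
f = 2Ω sin φ = 2 × 7.29×10⁻⁵ × sin 43° = 9.94×10⁻⁵ s⁻¹
Pressure gradient: |∂P/∂n| = 600 Pa / 662000 m = 9.06×10⁻⁴ Pa/m
Geostrophic balance (pressure-gradient force = Coriolis force):
V_g = (1/(fρ)) |∂P/∂n| = 9.06×10⁻⁴ / (9.94×10⁻⁵ × 1.15) = 7.93 m/s

7.93 m/s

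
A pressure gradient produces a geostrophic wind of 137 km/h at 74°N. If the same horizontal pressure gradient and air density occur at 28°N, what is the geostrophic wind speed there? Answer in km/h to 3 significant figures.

With the same pressure gradient and density, V_g ∝ 1/f ∝ 1/sin φ.
V₂ = V₁ · sin φ₁ / sin φ₂ = 137 × sin 74° / sin 28°
V₂ = 137 × 0.9613/0.4695 = 281 km/h

281 km/h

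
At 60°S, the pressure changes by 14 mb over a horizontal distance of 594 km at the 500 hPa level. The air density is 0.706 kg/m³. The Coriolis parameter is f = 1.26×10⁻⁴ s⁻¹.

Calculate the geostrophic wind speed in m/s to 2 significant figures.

26 m/s

Pressure gradient: |∂P/∂n| = 1400 Pa / 594000 m = 2.36×10⁻³ Pa/m
Geostrophic balance (pressure-gradient force = Coriolis force):
V_g = (1/(fρ)) |∂P/∂n| = 2.36×10⁻³ / (1.26×10⁻⁴ × 0.706) = 26.5 m/s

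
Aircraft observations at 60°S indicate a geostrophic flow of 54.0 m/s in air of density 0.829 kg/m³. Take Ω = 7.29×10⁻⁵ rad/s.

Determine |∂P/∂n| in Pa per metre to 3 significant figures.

Coriolis parameter at 60°S:
f = 2Ω sin φ = 2 × 7.29×10⁻⁵ × sin 60° = 1.26×10⁻⁴ s⁻¹
Geostrophic balance rearranged: |∂P/∂n| = f ρ V_g
|∂P/∂n| = 1.26×10⁻⁴ × 0.829 × 54.0 = 5.65×10⁻³ Pa/m

5.65×10⁻³ Pa/m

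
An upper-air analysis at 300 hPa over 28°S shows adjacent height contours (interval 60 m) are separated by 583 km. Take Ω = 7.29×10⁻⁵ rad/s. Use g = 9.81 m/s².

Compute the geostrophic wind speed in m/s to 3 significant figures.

Coriolis parameter at 28°S:
f = 2Ω sin φ = 2 × 7.29×10⁻⁵ × sin 28° = 6.84×10⁻⁵ s⁻¹
Height gradient: |∂Z/∂n| = 60 m / 583000 m = 1.03×10⁻⁴
On a pressure surface, geostrophic balance gives V_g = (g/f)|∂Z/∂n|:
V_g = 9.81 × 1.03×10⁻⁴ / 6.84×10⁻⁵ = 14.7 m/s

14.7 m/s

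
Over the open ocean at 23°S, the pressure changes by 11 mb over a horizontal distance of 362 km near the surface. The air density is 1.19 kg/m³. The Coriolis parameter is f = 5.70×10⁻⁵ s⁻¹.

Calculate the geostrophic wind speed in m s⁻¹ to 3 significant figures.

44.8 m s⁻¹

Pressure gradient: |∂P/∂n| = 1100 Pa / 362000 m = 3.04×10⁻³ Pa/m
Geostrophic balance (pressure-gradient force = Coriolis force):
V_g = (1/(fρ)) |∂P/∂n| = 3.04×10⁻³ / (5.70×10⁻⁵ × 1.19) = 44.8 m/s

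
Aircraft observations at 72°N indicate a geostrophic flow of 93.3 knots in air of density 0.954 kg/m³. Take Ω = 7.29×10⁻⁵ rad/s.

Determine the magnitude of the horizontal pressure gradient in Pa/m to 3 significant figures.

6.35×10⁻³ Pa/m

Coriolis parameter at 72°N:
f = 2Ω sin φ = 2 × 7.29×10⁻⁵ × sin 72° = 1.39×10⁻⁴ s⁻¹
Wind speed in SI: 93.3 knots = 48.0 m/s
Geostrophic balance rearranged: |∂P/∂n| = f ρ V_g
|∂P/∂n| = 1.39×10⁻⁴ × 0.954 × 48.0 = 6.35×10⁻³ Pa/m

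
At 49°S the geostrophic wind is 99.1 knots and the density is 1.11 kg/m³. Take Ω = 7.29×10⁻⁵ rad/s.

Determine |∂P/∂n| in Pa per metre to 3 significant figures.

6.23×10⁻³ Pa/m

Coriolis parameter at 49°S:
f = 2Ω sin φ = 2 × 7.29×10⁻⁵ × sin 49° = 1.10×10⁻⁴ s⁻¹
Wind speed in SI: 99.1 knots = 51.0 m/s
Geostrophic balance rearranged: |∂P/∂n| = f ρ V_g
|∂P/∂n| = 1.10×10⁻⁴ × 1.11 × 51.0 = 6.23×10⁻³ Pa/m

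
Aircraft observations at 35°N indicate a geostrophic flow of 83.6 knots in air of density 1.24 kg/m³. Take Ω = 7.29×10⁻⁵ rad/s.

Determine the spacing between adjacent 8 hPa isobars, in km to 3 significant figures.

Coriolis parameter at 35°N:
f = 2Ω sin φ = 2 × 7.29×10⁻⁵ × sin 35° = 8.36×10⁻⁵ s⁻¹
Wind speed in SI: 83.6 knots = 43.0 m/s
Geostrophic balance rearranged: |∂P/∂n| = f ρ V_g
|∂P/∂n| = 8.36×10⁻⁵ × 1.24 × 43.0 = 4.46×10⁻³ Pa/m
Isobar spacing: Δn = ΔP/|∂P/∂n| = 800 Pa / 4.46×10⁻³ Pa/m = 179380 m ≈ 179 km

179 km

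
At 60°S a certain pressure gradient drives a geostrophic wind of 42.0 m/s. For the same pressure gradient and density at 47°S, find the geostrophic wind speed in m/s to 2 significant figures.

50 m/s

With the same pressure gradient and density, V_g ∝ 1/f ∝ 1/sin φ.
V₂ = V₁ · sin φ₁ / sin φ₂ = 42.0 × sin 60° / sin 47°
V₂ = 42.0 × 0.8660/0.7314 = 50 m/s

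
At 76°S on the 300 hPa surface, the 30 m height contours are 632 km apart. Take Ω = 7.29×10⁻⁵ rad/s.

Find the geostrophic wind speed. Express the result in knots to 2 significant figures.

6.4 knots

Coriolis parameter at 76°S:
f = 2Ω sin φ = 2 × 7.29×10⁻⁵ × sin 76° = 1.41×10⁻⁴ s⁻¹
Height gradient: |∂Z/∂n| = 30 m / 632000 m = 4.75×10⁻⁵
On a pressure surface, geostrophic balance gives V_g = (g/f)|∂Z/∂n|:
V_g = 9.81 × 4.75×10⁻⁵ / 1.41×10⁻⁴ = 3.29 m/s
Converting: 3.29 m/s × 1.944 = 6.4 knots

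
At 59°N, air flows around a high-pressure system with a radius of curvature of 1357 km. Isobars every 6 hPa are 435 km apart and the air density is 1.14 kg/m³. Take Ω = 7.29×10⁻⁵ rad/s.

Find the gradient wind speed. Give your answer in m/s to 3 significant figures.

10.3 m/s

Coriolis parameter at 59°N:
f = 2Ω sin φ = 2 × 7.29×10⁻⁵ × sin 59° = 1.25×10⁻⁴ s⁻¹
Pressure gradient: |∂P/∂n| = 600 Pa / 435000 m = 1.38×10⁻³ Pa/m
Geostrophic speed: V_g = |∂P/∂n|/(fρ) = 1.38×10⁻³/(1.25×10⁻⁴ × 1.14) = 9.68 m/s
Around a high, pressure-gradient force acts outward with centrifugal, so Coriolis balances both:
fV = (1/ρ)|∂P/∂n| + V²/R  →  V² − fR·V + fR·V_g = 0
With fR = 1.25×10⁻⁴ × 1357×10³ m = 170 m/s:
V = [fR − √((fR)² − 4 fR V_g)]/2 = [170 − √(170² − 4×170×9.68)]/2 = 10.3 m/s
Supergeostrophic (V > V_g = 9.68 m/s), as expected around a high.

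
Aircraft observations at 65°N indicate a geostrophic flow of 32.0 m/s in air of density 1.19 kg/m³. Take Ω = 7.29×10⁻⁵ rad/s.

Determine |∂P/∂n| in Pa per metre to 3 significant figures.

Coriolis parameter at 65°N:
f = 2Ω sin φ = 2 × 7.29×10⁻⁵ × sin 65° = 1.32×10⁻⁴ s⁻¹
Geostrophic balance rearranged: |∂P/∂n| = f ρ V_g
|∂P/∂n| = 1.32×10⁻⁴ × 1.19 × 32.0 = 5.03×10⁻³ Pa/m

5.03×10⁻³ Pa/m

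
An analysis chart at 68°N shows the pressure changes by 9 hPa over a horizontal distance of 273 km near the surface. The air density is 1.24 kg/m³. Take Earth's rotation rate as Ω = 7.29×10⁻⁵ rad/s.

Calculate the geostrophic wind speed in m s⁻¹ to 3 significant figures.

Coriolis parameter at 68°N:
f = 2Ω sin φ = 2 × 7.29×10⁻⁵ × sin 68° = 1.35×10⁻⁴ s⁻¹
Pressure gradient: |∂P/∂n| = 900 Pa / 273000 m = 3.30×10⁻³ Pa/m
Geostrophic balance (pressure-gradient force = Coriolis force):
V_g = (1/(fρ)) |∂P/∂n| = 3.30×10⁻³ / (1.35×10⁻⁴ × 1.24) = 19.7 m/s

19.7 m s⁻¹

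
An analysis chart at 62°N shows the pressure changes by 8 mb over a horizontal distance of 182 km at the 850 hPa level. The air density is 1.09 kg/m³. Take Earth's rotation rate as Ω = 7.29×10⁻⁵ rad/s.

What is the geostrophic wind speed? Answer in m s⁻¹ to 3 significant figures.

31.3 m s⁻¹

Coriolis parameter at 62°N:
f = 2Ω sin φ = 2 × 7.29×10⁻⁵ × sin 62° = 1.29×10⁻⁴ s⁻¹
Pressure gradient: |∂P/∂n| = 800 Pa / 182000 m = 4.40×10⁻³ Pa/m
Geostrophic balance (pressure-gradient force = Coriolis force):
V_g = (1/(fρ)) |∂P/∂n| = 4.40×10⁻³ / (1.29×10⁻⁴ × 1.09) = 31.3 m/s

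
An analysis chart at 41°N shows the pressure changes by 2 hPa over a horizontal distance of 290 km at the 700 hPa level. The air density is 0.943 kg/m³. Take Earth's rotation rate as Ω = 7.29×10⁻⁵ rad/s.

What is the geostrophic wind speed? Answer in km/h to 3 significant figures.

27.5 km/h

Coriolis parameter at 41°N:
f = 2Ω sin φ = 2 × 7.29×10⁻⁵ × sin 41° = 9.57×10⁻⁵ s⁻¹
Pressure gradient: |∂P/∂n| = 200 Pa / 290000 m = 6.90×10⁻⁴ Pa/m
Geostrophic balance (pressure-gradient force = Coriolis force):
V_g = (1/(fρ)) |∂P/∂n| = 6.90×10⁻⁴ / (9.57×10⁻⁵ × 0.943) = 7.65 m/s
Converting: 7.65 m/s × 3.6 = 27.5 km/h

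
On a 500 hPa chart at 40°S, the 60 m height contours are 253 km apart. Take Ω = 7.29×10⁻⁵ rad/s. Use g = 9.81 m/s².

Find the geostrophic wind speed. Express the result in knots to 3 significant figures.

48.3 knots

Coriolis parameter at 40°S:
f = 2Ω sin φ = 2 × 7.29×10⁻⁵ × sin 40° = 9.37×10⁻⁵ s⁻¹
Height gradient: |∂Z/∂n| = 60 m / 253000 m = 2.37×10⁻⁴
On a pressure surface, geostrophic balance gives V_g = (g/f)|∂Z/∂n|:
V_g = 9.81 × 2.37×10⁻⁴ / 9.37×10⁻⁵ = 24.8 m/s
Converting: 24.8 m/s × 1.944 = 48.3 knots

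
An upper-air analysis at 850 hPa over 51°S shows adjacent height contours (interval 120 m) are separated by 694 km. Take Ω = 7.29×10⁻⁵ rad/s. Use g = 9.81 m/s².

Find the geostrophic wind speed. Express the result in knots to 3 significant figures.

29.1 knots

Coriolis parameter at 51°S:
f = 2Ω sin φ = 2 × 7.29×10⁻⁵ × sin 51° = 1.13×10⁻⁴ s⁻¹
Height gradient: |∂Z/∂n| = 120 m / 694000 m = 1.73×10⁻⁴
On a pressure surface, geostrophic balance gives V_g = (g/f)|∂Z/∂n|:
V_g = 9.81 × 1.73×10⁻⁴ / 1.13×10⁻⁴ = 15.0 m/s
Converting: 15.0 m/s × 1.944 = 29.1 knots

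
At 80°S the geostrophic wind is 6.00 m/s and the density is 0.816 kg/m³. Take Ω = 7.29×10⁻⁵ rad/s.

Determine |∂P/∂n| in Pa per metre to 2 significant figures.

Coriolis parameter at 80°S:
f = 2Ω sin φ = 2 × 7.29×10⁻⁵ × sin 80° = 1.44×10⁻⁴ s⁻¹
Geostrophic balance rearranged: |∂P/∂n| = f ρ V_g
|∂P/∂n| = 1.44×10⁻⁴ × 0.816 × 6.00 = 7.03×10⁻⁴ Pa/m

7.0×10⁻⁴ Pa/m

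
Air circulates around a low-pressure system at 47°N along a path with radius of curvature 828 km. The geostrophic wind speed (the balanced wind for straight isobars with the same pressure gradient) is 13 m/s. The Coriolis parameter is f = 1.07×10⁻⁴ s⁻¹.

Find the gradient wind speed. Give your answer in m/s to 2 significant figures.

Around a low, centrifugal force acts outward with Coriolis, so pressure-gradient force balances both:
(1/ρ)|∂P/∂n| = fV + V²/R  →  V² + fR·V − fR·V_g = 0
With fR = 1.07×10⁻⁴ × 828×10³ m = 88.6 m/s:
V = [−fR + √((fR)² + 4 fR V_g)]/2 = [−88.6 + √(88.6² + 4×88.6×13)]/2 = 11.5 m/s
Subgeostrophic (V < V_g = 13 m/s), as expected around a low.

12 m/s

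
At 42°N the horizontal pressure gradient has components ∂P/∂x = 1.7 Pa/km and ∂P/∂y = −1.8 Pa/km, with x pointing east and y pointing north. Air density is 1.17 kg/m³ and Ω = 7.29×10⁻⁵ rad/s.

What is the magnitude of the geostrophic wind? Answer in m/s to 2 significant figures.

22 m/s

Coriolis parameter at 42°N:
f = 2Ω sin φ = 2 × 7.29×10⁻⁵ × sin 42° = 9.76×10⁻⁵ s⁻¹
Component geostrophic relations (x east, y north):
u_g = −(1/(fρ)) ∂P/∂y,  v_g = (1/(fρ)) ∂P/∂x
u_g = −(−1.8×10⁻³)/(9.76×10⁻⁵ × 1.17) = 15.8 m/s;  v_g = (1.7×10⁻³)/(9.76×10⁻⁵ × 1.17) = 14.9 m/s
|V_g| = √(u_g² + v_g²) = 21.7 m/s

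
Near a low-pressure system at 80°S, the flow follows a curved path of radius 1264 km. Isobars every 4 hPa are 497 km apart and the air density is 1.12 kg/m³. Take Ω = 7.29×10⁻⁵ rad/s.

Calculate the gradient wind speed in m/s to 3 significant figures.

Coriolis parameter at 80°S:
f = 2Ω sin φ = 2 × 7.29×10⁻⁵ × sin 80° = 1.44×10⁻⁴ s⁻¹
Pressure gradient: |∂P/∂n| = 400 Pa / 497000 m = 8.05×10⁻⁴ Pa/m
Geostrophic speed: V_g = |∂P/∂n|/(fρ) = 8.05×10⁻⁴/(1.44×10⁻⁴ × 1.12) = 5.00 m/s
Around a low, centrifugal force acts outward with Coriolis, so pressure-gradient force balances both:
(1/ρ)|∂P/∂n| = fV + V²/R  →  V² + fR·V − fR·V_g = 0
With fR = 1.44×10⁻⁴ × 1264×10³ m = 181 m/s:
V = [−fR + √((fR)² + 4 fR V_g)]/2 = [−181 + √(181² + 4×181×5)]/2 = 4.87 m/s
Subgeostrophic (V < V_g = 5 m/s), as expected around a low.

4.87 m/s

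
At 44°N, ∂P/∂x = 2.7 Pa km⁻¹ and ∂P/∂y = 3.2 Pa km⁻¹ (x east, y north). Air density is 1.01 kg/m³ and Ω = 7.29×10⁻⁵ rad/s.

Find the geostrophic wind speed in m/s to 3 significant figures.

40.9 m/s

Coriolis parameter at 44°N:
f = 2Ω sin φ = 2 × 7.29×10⁻⁵ × sin 44° = 1.01×10⁻⁴ s⁻¹
Component geostrophic relations (x east, y north):
u_g = −(1/(fρ)) ∂P/∂y,  v_g = (1/(fρ)) ∂P/∂x
u_g = −(3.2×10⁻³)/(1.01×10⁻⁴ × 1.01) = −31.3 m/s;  v_g = (2.7×10⁻³)/(1.01×10⁻⁴ × 1.01) = 26.4 m/s
|V_g| = √(u_g² + v_g²) = 40.9 m/s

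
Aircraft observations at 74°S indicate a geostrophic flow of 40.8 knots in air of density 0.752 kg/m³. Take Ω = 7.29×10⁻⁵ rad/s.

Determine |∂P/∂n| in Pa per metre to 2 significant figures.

2.2×10⁻³ Pa/m

Coriolis parameter at 74°S:
f = 2Ω sin φ = 2 × 7.29×10⁻⁵ × sin 74° = 1.40×10⁻⁴ s⁻¹
Wind speed in SI: 40.8 knots = 21.0 m/s
Geostrophic balance rearranged: |∂P/∂n| = f ρ V_g
|∂P/∂n| = 1.40×10⁻⁴ × 0.752 × 21.0 = 2.21×10⁻³ Pa/m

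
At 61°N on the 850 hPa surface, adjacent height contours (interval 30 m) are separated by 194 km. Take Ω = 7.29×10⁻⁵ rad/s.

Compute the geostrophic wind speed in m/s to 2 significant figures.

12 m/s

Coriolis parameter at 61°N:
f = 2Ω sin φ = 2 × 7.29×10⁻⁵ × sin 61° = 1.28×10⁻⁴ s⁻¹
Height gradient: |∂Z/∂n| = 30 m / 194000 m = 1.55×10⁻⁴
On a pressure surface, geostrophic balance gives V_g = (g/f)|∂Z/∂n|:
V_g = 9.81 × 1.55×10⁻⁴ / 1.28×10⁻⁴ = 11.9 m/s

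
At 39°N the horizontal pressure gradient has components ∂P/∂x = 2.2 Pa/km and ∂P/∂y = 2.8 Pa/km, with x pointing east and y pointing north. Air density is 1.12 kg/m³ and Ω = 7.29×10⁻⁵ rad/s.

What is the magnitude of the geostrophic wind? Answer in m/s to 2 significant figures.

Coriolis parameter at 39°N:
f = 2Ω sin φ = 2 × 7.29×10⁻⁵ × sin 39° = 9.18×10⁻⁵ s⁻¹
Component geostrophic relations (x east, y north):
u_g = −(1/(fρ)) ∂P/∂y,  v_g = (1/(fρ)) ∂P/∂x
u_g = −(2.8×10⁻³)/(9.18×10⁻⁵ × 1.12) = −27.2 m/s;  v_g = (2.2×10⁻³)/(9.18×10⁻⁵ × 1.12) = 21.4 m/s
|V_g| = √(u_g² + v_g²) = 34.7 m/s

35 m/s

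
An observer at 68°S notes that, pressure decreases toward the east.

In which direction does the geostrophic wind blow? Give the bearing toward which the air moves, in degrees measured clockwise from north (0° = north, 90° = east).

The pressure-gradient force points toward the east (bearing 090°).
Geostrophic balance: in the Southern Hemisphere the Coriolis force deflects motion to the left, so the geostrophic wind blows 90° to the left of the pressure-gradient force (low pressure on the right).
Rotating 090° by 90° counterclockwise gives 000° — the wind blows toward the north.

000°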